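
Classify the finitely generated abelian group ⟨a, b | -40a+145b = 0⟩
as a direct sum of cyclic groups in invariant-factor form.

Answer: M ≅ ℤ^1 ⊕ ℤ/5

Derivation:
rank_ℚ(R)=1; free=2−1=1
SNF(R) diag = [5] → torsion [5]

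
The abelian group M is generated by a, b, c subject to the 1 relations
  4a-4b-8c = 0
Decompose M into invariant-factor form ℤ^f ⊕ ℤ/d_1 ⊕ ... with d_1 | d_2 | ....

Answer: M ≅ ℤ^2 ⊕ ℤ/4

Derivation:
rank_ℚ(R)=1; free=3−1=2
SNF(R) diag = [4] → torsion [4]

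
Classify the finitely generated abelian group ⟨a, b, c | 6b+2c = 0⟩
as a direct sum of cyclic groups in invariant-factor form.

rank_ℚ(R)=1; free=3−1=2
SNF(R) diag = [2] → torsion [2]

Answer: M ≅ ℤ^2 ⊕ ℤ/2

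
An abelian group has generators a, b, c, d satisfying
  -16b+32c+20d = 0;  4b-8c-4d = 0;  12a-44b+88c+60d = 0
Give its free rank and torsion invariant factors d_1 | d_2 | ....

Answer: M ≅ ℤ^1 ⊕ ℤ/4 ⊕ ℤ/4 ⊕ ℤ/12

Derivation:
rank_ℚ(R)=3; free=4−3=1
SNF(R) diag = [4, 4, 12] → torsion [4, 4, 12]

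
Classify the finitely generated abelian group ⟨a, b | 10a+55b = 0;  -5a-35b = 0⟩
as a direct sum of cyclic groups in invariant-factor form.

Answer: M ≅ ℤ/5 ⊕ ℤ/15

Derivation:
rank_ℚ(R)=2; free=2−2=0
SNF(R) diag = [5, 15] → torsion [5, 15]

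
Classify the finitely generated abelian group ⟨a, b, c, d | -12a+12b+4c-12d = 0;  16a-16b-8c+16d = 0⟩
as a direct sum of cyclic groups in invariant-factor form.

Answer: M ≅ ℤ^2 ⊕ ℤ/4 ⊕ ℤ/8

Derivation:
rank_ℚ(R)=2; free=4−2=2
SNF(R) diag = [4, 8] → torsion [4, 8]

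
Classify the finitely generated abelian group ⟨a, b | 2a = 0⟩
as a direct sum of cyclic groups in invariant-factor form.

rank_ℚ(R)=1; free=2−1=1
SNF(R) diag = [2] → torsion [2]

Answer: M ≅ ℤ^1 ⊕ ℤ/2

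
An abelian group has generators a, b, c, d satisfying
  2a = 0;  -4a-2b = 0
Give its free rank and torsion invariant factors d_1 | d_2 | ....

Answer: M ≅ ℤ^2 ⊕ ℤ/2 ⊕ ℤ/2

Derivation:
rank_ℚ(R)=2; free=4−2=2
SNF(R) diag = [2, 2] → torsion [2, 2]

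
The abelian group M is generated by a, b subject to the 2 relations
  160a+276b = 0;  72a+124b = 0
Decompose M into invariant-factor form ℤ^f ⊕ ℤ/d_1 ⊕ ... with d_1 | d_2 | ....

rank_ℚ(R)=2; free=2−2=0
SNF(R) diag = [4, 8] → torsion [4, 8]

Answer: M ≅ ℤ/4 ⊕ ℤ/8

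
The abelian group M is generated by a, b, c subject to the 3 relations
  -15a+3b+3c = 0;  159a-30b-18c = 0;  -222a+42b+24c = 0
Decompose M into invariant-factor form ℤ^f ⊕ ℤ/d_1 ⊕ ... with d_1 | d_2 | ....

Answer: M ≅ ℤ/3 ⊕ ℤ/3 ⊕ ℤ/6

Derivation:
rank_ℚ(R)=3; free=3−3=0
SNF(R) diag = [3, 3, 6] → torsion [3, 3, 6]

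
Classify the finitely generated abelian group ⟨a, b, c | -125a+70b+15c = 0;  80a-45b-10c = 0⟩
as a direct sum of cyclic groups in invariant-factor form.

Answer: M ≅ ℤ^1 ⊕ ℤ/5 ⊕ ℤ/5

Derivation:
rank_ℚ(R)=2; free=3−2=1
SNF(R) diag = [5, 5] → torsion [5, 5]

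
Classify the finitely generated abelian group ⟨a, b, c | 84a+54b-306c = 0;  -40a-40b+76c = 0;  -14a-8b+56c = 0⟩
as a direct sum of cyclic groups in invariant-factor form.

rank_ℚ(R)=3; free=3−3=0
SNF(R) diag = [2, 6, 12] → torsion [2, 6, 12]

Answer: M ≅ ℤ/2 ⊕ ℤ/6 ⊕ ℤ/12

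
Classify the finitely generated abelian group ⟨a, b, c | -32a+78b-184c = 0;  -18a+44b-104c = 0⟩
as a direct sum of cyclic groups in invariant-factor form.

Answer: M ≅ ℤ^1 ⊕ ℤ/2 ⊕ ℤ/2

Derivation:
rank_ℚ(R)=2; free=3−2=1
SNF(R) diag = [2, 2] → torsion [2, 2]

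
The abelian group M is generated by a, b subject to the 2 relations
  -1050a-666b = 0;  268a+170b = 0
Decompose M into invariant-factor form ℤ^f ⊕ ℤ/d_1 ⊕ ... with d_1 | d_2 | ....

Answer: M ≅ ℤ/2 ⊕ ℤ/6

Derivation:
rank_ℚ(R)=2; free=2−2=0
SNF(R) diag = [2, 6] → torsion [2, 6]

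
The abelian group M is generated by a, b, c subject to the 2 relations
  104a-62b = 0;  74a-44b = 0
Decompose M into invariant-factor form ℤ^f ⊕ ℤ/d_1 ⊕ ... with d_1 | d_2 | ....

rank_ℚ(R)=2; free=3−2=1
SNF(R) diag = [2, 6] → torsion [2, 6]

Answer: M ≅ ℤ^1 ⊕ ℤ/2 ⊕ ℤ/6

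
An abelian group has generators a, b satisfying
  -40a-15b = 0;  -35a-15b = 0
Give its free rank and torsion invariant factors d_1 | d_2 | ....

Answer: M ≅ ℤ/5 ⊕ ℤ/15

Derivation:
rank_ℚ(R)=2; free=2−2=0
SNF(R) diag = [5, 15] → torsion [5, 15]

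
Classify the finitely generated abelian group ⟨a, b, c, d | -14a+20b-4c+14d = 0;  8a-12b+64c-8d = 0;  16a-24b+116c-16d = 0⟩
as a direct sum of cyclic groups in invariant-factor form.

Answer: M ≅ ℤ^1 ⊕ ℤ/2 ⊕ ℤ/4 ⊕ ℤ/12

Derivation:
rank_ℚ(R)=3; free=4−3=1
SNF(R) diag = [2, 4, 12] → torsion [2, 4, 12]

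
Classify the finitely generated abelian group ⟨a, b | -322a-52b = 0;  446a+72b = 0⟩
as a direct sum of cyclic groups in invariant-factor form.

rank_ℚ(R)=2; free=2−2=0
SNF(R) diag = [2, 4] → torsion [2, 4]

Answer: M ≅ ℤ/2 ⊕ ℤ/4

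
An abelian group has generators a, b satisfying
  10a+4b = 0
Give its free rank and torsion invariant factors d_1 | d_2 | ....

Answer: M ≅ ℤ^1 ⊕ ℤ/2

Derivation:
rank_ℚ(R)=1; free=2−1=1
SNF(R) diag = [2] → torsion [2]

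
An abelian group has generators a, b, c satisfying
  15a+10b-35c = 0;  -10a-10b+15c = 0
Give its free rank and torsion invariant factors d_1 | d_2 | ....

rank_ℚ(R)=2; free=3−2=1
SNF(R) diag = [5, 5] → torsion [5, 5]

Answer: M ≅ ℤ^1 ⊕ ℤ/5 ⊕ ℤ/5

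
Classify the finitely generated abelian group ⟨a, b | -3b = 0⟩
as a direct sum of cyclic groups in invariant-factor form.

rank_ℚ(R)=1; free=2−1=1
SNF(R) diag = [3] → torsion [3]

Answer: M ≅ ℤ^1 ⊕ ℤ/3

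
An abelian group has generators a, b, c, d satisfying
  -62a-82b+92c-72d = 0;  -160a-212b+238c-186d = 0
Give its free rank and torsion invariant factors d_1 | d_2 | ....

rank_ℚ(R)=2; free=4−2=2
SNF(R) diag = [2, 6] → torsion [2, 6]

Answer: M ≅ ℤ^2 ⊕ ℤ/2 ⊕ ℤ/6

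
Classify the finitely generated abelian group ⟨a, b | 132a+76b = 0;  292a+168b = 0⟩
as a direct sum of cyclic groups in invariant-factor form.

Answer: M ≅ ℤ/4 ⊕ ℤ/4

Derivation:
rank_ℚ(R)=2; free=2−2=0
SNF(R) diag = [4, 4] → torsion [4, 4]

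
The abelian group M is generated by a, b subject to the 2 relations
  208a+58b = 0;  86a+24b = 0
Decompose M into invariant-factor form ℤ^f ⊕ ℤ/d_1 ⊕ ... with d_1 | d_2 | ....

Answer: M ≅ ℤ/2 ⊕ ℤ/2

Derivation:
rank_ℚ(R)=2; free=2−2=0
SNF(R) diag = [2, 2] → torsion [2, 2]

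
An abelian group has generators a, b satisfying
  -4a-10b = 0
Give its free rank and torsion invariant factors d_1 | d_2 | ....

rank_ℚ(R)=1; free=2−1=1
SNF(R) diag = [2] → torsion [2]

Answer: M ≅ ℤ^1 ⊕ ℤ/2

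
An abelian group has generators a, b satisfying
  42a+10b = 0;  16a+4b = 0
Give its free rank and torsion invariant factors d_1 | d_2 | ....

Answer: M ≅ ℤ/2 ⊕ ℤ/4

Derivation:
rank_ℚ(R)=2; free=2−2=0
SNF(R) diag = [2, 4] → torsion [2, 4]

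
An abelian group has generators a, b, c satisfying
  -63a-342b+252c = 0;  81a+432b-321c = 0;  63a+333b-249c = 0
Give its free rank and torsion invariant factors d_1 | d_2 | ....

Answer: M ≅ ℤ/3 ⊕ ℤ/9 ⊕ ℤ/9

Derivation:
rank_ℚ(R)=3; free=3−3=0
SNF(R) diag = [3, 9, 9] → torsion [3, 9, 9]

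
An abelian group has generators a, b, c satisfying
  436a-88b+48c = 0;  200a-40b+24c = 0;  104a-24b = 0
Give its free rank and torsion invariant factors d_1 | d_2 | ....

rank_ℚ(R)=3; free=3−3=0
SNF(R) diag = [4, 8, 24] → torsion [4, 8, 24]

Answer: M ≅ ℤ/4 ⊕ ℤ/8 ⊕ ℤ/24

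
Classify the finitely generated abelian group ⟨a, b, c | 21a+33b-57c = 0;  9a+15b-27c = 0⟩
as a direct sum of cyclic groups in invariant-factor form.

rank_ℚ(R)=2; free=3−2=1
SNF(R) diag = [3, 6] → torsion [3, 6]

Answer: M ≅ ℤ^1 ⊕ ℤ/3 ⊕ ℤ/6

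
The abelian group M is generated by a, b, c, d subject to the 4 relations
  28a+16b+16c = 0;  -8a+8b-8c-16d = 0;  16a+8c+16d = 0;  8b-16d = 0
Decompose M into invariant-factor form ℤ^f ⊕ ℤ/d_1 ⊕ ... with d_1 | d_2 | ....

Answer: M ≅ ℤ/4 ⊕ ℤ/8 ⊕ ℤ/8 ⊕ ℤ/16

Derivation:
rank_ℚ(R)=4; free=4−4=0
SNF(R) diag = [4, 8, 8, 16] → torsion [4, 8, 8, 16]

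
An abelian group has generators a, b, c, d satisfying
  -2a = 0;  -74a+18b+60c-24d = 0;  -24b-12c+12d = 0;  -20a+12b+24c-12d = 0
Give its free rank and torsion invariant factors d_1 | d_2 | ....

rank_ℚ(R)=4; free=4−4=0
SNF(R) diag = [2, 6, 12, 12] → torsion [2, 6, 12, 12]

Answer: M ≅ ℤ/2 ⊕ ℤ/6 ⊕ ℤ/12 ⊕ ℤ/12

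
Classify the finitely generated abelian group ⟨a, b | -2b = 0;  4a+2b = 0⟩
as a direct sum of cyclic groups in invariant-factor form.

Answer: M ≅ ℤ/2 ⊕ ℤ/4

Derivation:
rank_ℚ(R)=2; free=2−2=0
SNF(R) diag = [2, 4] → torsion [2, 4]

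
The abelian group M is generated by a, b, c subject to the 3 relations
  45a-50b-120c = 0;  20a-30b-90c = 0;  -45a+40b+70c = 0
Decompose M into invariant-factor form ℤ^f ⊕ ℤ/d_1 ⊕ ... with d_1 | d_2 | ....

rank_ℚ(R)=3; free=3−3=0
SNF(R) diag = [5, 10, 20] → torsion [5, 10, 20]

Answer: M ≅ ℤ/5 ⊕ ℤ/10 ⊕ ℤ/20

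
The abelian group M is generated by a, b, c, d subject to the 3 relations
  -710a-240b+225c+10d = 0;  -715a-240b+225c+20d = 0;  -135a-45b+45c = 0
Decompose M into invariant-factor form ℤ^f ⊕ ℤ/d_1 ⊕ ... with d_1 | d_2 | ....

rank_ℚ(R)=3; free=4−3=1
SNF(R) diag = [5, 15, 45] → torsion [5, 15, 45]

Answer: M ≅ ℤ^1 ⊕ ℤ/5 ⊕ ℤ/15 ⊕ ℤ/45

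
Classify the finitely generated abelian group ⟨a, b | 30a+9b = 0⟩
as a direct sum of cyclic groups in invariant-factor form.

rank_ℚ(R)=1; free=2−1=1
SNF(R) diag = [3] → torsion [3]

Answer: M ≅ ℤ^1 ⊕ ℤ/3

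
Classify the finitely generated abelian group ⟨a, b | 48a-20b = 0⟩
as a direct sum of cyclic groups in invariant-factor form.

Answer: M ≅ ℤ^1 ⊕ ℤ/4

Derivation:
rank_ℚ(R)=1; free=2−1=1
SNF(R) diag = [4] → torsion [4]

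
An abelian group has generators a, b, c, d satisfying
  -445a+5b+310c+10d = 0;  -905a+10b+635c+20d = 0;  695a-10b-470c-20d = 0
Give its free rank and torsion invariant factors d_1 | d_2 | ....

Answer: M ≅ ℤ^1 ⊕ ℤ/5 ⊕ ℤ/15 ⊕ ℤ/45

Derivation:
rank_ℚ(R)=3; free=4−3=1
SNF(R) diag = [5, 15, 45] → torsion [5, 15, 45]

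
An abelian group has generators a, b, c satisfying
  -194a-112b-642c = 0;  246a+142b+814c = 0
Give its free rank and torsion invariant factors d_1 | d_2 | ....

Answer: M ≅ ℤ^1 ⊕ ℤ/2 ⊕ ℤ/2

Derivation:
rank_ℚ(R)=2; free=3−2=1
SNF(R) diag = [2, 2] → torsion [2, 2]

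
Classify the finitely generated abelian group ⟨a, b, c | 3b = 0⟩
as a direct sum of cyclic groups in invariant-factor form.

rank_ℚ(R)=1; free=3−1=2
SNF(R) diag = [3] → torsion [3]

Answer: M ≅ ℤ^2 ⊕ ℤ/3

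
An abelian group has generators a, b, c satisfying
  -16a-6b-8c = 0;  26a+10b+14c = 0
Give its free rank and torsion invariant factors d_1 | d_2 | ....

Answer: M ≅ ℤ^1 ⊕ ℤ/2 ⊕ ℤ/2

Derivation:
rank_ℚ(R)=2; free=3−2=1
SNF(R) diag = [2, 2] → torsion [2, 2]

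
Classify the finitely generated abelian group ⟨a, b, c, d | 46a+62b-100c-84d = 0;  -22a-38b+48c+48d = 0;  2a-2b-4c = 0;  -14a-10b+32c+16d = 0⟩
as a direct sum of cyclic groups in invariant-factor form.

Answer: M ≅ ℤ/2 ⊕ ℤ/4 ⊕ ℤ/4 ⊕ ℤ/12

Derivation:
rank_ℚ(R)=4; free=4−4=0
SNF(R) diag = [2, 4, 4, 12] → torsion [2, 4, 4, 12]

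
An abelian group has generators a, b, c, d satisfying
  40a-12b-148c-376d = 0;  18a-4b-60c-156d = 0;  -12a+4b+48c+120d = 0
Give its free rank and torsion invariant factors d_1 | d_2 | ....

rank_ℚ(R)=3; free=4−3=1
SNF(R) diag = [2, 4, 12] → torsion [2, 4, 12]

Answer: M ≅ ℤ^1 ⊕ ℤ/2 ⊕ ℤ/4 ⊕ ℤ/12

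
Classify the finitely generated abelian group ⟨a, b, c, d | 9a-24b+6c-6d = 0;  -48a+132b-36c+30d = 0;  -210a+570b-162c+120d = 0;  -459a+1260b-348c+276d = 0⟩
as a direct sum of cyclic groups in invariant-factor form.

rank_ℚ(R)=4; free=4−4=0
SNF(R) diag = [3, 6, 6, 18] → torsion [3, 6, 6, 18]

Answer: M ≅ ℤ/3 ⊕ ℤ/6 ⊕ ℤ/6 ⊕ ℤ/18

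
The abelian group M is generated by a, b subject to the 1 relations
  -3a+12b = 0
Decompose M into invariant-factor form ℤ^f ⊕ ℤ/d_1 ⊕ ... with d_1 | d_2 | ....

Answer: M ≅ ℤ^1 ⊕ ℤ/3

Derivation:
rank_ℚ(R)=1; free=2−1=1
SNF(R) diag = [3] → torsion [3]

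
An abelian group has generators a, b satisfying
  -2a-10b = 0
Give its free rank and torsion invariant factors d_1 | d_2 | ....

Answer: M ≅ ℤ^1 ⊕ ℤ/2

Derivation:
rank_ℚ(R)=1; free=2−1=1
SNF(R) diag = [2] → torsion [2]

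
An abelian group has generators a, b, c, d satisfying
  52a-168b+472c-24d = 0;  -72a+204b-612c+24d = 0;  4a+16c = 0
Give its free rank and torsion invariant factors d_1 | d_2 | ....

Answer: M ≅ ℤ^1 ⊕ ℤ/4 ⊕ ℤ/12 ⊕ ℤ/24

Derivation:
rank_ℚ(R)=3; free=4−3=1
SNF(R) diag = [4, 12, 24] → torsion [4, 12, 24]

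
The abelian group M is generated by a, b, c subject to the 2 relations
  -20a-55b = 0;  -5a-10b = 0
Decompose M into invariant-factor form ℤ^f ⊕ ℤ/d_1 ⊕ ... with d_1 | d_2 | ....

rank_ℚ(R)=2; free=3−2=1
SNF(R) diag = [5, 15] → torsion [5, 15]

Answer: M ≅ ℤ^1 ⊕ ℤ/5 ⊕ ℤ/15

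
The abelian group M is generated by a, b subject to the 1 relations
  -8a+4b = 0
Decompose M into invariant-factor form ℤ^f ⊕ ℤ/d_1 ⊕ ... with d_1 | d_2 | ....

rank_ℚ(R)=1; free=2−1=1
SNF(R) diag = [4] → torsion [4]

Answer: M ≅ ℤ^1 ⊕ ℤ/4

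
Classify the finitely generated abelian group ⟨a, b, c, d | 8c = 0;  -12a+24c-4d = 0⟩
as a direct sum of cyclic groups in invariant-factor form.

Answer: M ≅ ℤ^2 ⊕ ℤ/4 ⊕ ℤ/8

Derivation:
rank_ℚ(R)=2; free=4−2=2
SNF(R) diag = [4, 8] → torsion [4, 8]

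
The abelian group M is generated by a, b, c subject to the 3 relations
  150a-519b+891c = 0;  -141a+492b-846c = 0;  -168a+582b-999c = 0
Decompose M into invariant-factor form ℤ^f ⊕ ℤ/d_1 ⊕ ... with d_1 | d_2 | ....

rank_ℚ(R)=3; free=3−3=0
SNF(R) diag = [3, 9, 9] → torsion [3, 9, 9]

Answer: M ≅ ℤ/3 ⊕ ℤ/9 ⊕ ℤ/9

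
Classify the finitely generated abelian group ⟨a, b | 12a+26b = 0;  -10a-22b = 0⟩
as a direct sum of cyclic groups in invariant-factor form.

rank_ℚ(R)=2; free=2−2=0
SNF(R) diag = [2, 2] → torsion [2, 2]

Answer: M ≅ ℤ/2 ⊕ ℤ/2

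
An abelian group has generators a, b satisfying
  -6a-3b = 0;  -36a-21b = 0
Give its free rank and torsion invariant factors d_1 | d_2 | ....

rank_ℚ(R)=2; free=2−2=0
SNF(R) diag = [3, 6] → torsion [3, 6]

Answer: M ≅ ℤ/3 ⊕ ℤ/6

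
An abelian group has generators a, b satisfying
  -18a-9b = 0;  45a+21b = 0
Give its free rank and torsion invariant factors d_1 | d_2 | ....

rank_ℚ(R)=2; free=2−2=0
SNF(R) diag = [3, 9] → torsion [3, 9]

Answer: M ≅ ℤ/3 ⊕ ℤ/9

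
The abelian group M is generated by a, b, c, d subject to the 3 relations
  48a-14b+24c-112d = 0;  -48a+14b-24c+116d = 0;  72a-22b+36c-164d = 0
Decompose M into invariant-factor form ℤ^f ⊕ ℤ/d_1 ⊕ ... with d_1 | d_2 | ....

Answer: M ≅ ℤ^1 ⊕ ℤ/2 ⊕ ℤ/4 ⊕ ℤ/12

Derivation:
rank_ℚ(R)=3; free=4−3=1
SNF(R) diag = [2, 4, 12] → torsion [2, 4, 12]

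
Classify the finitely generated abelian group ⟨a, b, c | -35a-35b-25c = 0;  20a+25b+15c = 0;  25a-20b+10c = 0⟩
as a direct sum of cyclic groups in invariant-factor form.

rank_ℚ(R)=3; free=3−3=0
SNF(R) diag = [5, 5, 10] → torsion [5, 5, 10]

Answer: M ≅ ℤ/5 ⊕ ℤ/5 ⊕ ℤ/10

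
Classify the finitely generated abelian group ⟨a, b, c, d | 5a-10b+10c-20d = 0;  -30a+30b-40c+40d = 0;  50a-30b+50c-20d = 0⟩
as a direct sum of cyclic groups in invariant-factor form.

Answer: M ≅ ℤ^1 ⊕ ℤ/5 ⊕ ℤ/10 ⊕ ℤ/10

Derivation:
rank_ℚ(R)=3; free=4−3=1
SNF(R) diag = [5, 10, 10] → torsion [5, 10, 10]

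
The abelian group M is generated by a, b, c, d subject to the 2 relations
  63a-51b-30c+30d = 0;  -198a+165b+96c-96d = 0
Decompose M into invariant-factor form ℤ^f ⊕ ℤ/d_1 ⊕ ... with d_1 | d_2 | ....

rank_ℚ(R)=2; free=4−2=2
SNF(R) diag = [3, 9] → torsion [3, 9]

Answer: M ≅ ℤ^2 ⊕ ℤ/3 ⊕ ℤ/9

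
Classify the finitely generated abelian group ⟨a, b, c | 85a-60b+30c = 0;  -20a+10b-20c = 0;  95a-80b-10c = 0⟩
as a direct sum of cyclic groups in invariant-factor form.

rank_ℚ(R)=3; free=3−3=0
SNF(R) diag = [5, 10, 20] → torsion [5, 10, 20]

Answer: M ≅ ℤ/5 ⊕ ℤ/10 ⊕ ℤ/20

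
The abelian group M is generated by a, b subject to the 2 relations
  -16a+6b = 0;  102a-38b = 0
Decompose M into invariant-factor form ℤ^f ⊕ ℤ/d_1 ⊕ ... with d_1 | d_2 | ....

rank_ℚ(R)=2; free=2−2=0
SNF(R) diag = [2, 2] → torsion [2, 2]

Answer: M ≅ ℤ/2 ⊕ ℤ/2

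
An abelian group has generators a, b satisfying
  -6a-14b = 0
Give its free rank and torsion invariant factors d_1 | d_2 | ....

rank_ℚ(R)=1; free=2−1=1
SNF(R) diag = [2] → torsion [2]

Answer: M ≅ ℤ^1 ⊕ ℤ/2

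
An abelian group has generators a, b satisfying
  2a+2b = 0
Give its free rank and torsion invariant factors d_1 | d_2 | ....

Answer: M ≅ ℤ^1 ⊕ ℤ/2

Derivation:
rank_ℚ(R)=1; free=2−1=1
SNF(R) diag = [2] → torsion [2]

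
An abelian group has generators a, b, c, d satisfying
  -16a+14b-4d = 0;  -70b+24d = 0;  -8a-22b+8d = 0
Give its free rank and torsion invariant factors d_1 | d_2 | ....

rank_ℚ(R)=3; free=4−3=1
SNF(R) diag = [2, 4, 8] → torsion [2, 4, 8]

Answer: M ≅ ℤ^1 ⊕ ℤ/2 ⊕ ℤ/4 ⊕ ℤ/8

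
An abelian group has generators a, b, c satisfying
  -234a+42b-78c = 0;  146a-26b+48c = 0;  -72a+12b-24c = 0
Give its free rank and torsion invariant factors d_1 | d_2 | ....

rank_ℚ(R)=3; free=3−3=0
SNF(R) diag = [2, 6, 12] → torsion [2, 6, 12]

Answer: M ≅ ℤ/2 ⊕ ℤ/6 ⊕ ℤ/12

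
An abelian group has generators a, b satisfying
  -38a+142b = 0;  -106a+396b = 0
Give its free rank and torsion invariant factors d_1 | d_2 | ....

Answer: M ≅ ℤ/2 ⊕ ℤ/2

Derivation:
rank_ℚ(R)=2; free=2−2=0
SNF(R) diag = [2, 2] → torsion [2, 2]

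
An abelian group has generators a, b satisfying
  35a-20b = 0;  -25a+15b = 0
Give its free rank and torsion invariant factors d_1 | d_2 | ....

rank_ℚ(R)=2; free=2−2=0
SNF(R) diag = [5, 5] → torsion [5, 5]

Answer: M ≅ ℤ/5 ⊕ ℤ/5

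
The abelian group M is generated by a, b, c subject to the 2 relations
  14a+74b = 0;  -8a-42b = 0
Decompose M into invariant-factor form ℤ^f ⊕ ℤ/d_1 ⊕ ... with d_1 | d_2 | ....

Answer: M ≅ ℤ^1 ⊕ ℤ/2 ⊕ ℤ/2

Derivation:
rank_ℚ(R)=2; free=3−2=1
SNF(R) diag = [2, 2] → torsion [2, 2]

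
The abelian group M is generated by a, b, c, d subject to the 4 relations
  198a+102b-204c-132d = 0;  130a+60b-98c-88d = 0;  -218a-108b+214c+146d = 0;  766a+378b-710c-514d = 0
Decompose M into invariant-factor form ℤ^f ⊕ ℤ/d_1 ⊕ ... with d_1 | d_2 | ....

rank_ℚ(R)=4; free=4−4=0
SNF(R) diag = [2, 6, 18, 18] → torsion [2, 6, 18, 18]

Answer: M ≅ ℤ/2 ⊕ ℤ/6 ⊕ ℤ/18 ⊕ ℤ/18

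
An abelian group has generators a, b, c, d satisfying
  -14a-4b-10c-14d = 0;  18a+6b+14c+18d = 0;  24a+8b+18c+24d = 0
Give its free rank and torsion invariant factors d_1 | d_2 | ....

rank_ℚ(R)=3; free=4−3=1
SNF(R) diag = [2, 2, 2] → torsion [2, 2, 2]

Answer: M ≅ ℤ^1 ⊕ ℤ/2 ⊕ ℤ/2 ⊕ ℤ/2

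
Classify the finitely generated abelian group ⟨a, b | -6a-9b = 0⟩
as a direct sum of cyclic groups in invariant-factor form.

Answer: M ≅ ℤ^1 ⊕ ℤ/3

Derivation:
rank_ℚ(R)=1; free=2−1=1
SNF(R) diag = [3] → torsion [3]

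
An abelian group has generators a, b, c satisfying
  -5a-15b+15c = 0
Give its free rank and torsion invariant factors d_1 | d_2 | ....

Answer: M ≅ ℤ^2 ⊕ ℤ/5

Derivation:
rank_ℚ(R)=1; free=3−1=2
SNF(R) diag = [5] → torsion [5]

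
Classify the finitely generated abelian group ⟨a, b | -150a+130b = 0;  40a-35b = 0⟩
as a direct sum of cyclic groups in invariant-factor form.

Answer: M ≅ ℤ/5 ⊕ ℤ/10

Derivation:
rank_ℚ(R)=2; free=2−2=0
SNF(R) diag = [5, 10] → torsion [5, 10]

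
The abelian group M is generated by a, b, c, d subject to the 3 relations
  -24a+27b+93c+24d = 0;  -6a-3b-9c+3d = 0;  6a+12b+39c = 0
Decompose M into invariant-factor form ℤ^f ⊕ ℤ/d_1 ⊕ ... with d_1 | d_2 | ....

rank_ℚ(R)=3; free=4−3=1
SNF(R) diag = [3, 3, 3] → torsion [3, 3, 3]

Answer: M ≅ ℤ^1 ⊕ ℤ/3 ⊕ ℤ/3 ⊕ ℤ/3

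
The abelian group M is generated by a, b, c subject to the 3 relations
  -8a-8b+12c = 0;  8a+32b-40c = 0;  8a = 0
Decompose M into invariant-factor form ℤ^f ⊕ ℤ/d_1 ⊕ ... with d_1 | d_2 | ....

rank_ℚ(R)=3; free=3−3=0
SNF(R) diag = [4, 8, 16] → torsion [4, 8, 16]

Answer: M ≅ ℤ/4 ⊕ ℤ/8 ⊕ ℤ/16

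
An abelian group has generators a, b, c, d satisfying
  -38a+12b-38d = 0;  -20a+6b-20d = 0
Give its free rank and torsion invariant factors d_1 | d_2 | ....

rank_ℚ(R)=2; free=4−2=2
SNF(R) diag = [2, 6] → torsion [2, 6]

Answer: M ≅ ℤ^2 ⊕ ℤ/2 ⊕ ℤ/6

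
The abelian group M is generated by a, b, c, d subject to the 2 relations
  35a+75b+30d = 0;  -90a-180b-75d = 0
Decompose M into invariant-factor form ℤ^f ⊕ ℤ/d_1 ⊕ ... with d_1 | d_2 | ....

rank_ℚ(R)=2; free=4−2=2
SNF(R) diag = [5, 15] → torsion [5, 15]

Answer: M ≅ ℤ^2 ⊕ ℤ/5 ⊕ ℤ/15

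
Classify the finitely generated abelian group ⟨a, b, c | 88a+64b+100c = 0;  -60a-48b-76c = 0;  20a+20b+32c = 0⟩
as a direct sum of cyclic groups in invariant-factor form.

rank_ℚ(R)=3; free=3−3=0
SNF(R) diag = [4, 4, 12] → torsion [4, 4, 12]

Answer: M ≅ ℤ/4 ⊕ ℤ/4 ⊕ ℤ/12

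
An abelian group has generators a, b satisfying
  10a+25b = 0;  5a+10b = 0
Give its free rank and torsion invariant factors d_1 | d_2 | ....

Answer: M ≅ ℤ/5 ⊕ ℤ/5

Derivation:
rank_ℚ(R)=2; free=2−2=0
SNF(R) diag = [5, 5] → torsion [5, 5]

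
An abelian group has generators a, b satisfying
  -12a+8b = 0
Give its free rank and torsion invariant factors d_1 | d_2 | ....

rank_ℚ(R)=1; free=2−1=1
SNF(R) diag = [4] → torsion [4]

Answer: M ≅ ℤ^1 ⊕ ℤ/4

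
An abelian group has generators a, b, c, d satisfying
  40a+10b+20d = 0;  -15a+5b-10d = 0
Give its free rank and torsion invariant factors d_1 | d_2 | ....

rank_ℚ(R)=2; free=4−2=2
SNF(R) diag = [5, 10] → torsion [5, 10]

Answer: M ≅ ℤ^2 ⊕ ℤ/5 ⊕ ℤ/10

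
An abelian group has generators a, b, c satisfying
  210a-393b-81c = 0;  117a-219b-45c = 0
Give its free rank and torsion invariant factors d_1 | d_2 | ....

rank_ℚ(R)=2; free=3−2=1
SNF(R) diag = [3, 3] → torsion [3, 3]

Answer: M ≅ ℤ^1 ⊕ ℤ/3 ⊕ ℤ/3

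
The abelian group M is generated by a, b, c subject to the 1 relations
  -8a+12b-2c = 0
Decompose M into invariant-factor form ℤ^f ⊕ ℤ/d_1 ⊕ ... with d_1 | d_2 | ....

rank_ℚ(R)=1; free=3−1=2
SNF(R) diag = [2] → torsion [2]

Answer: M ≅ ℤ^2 ⊕ ℤ/2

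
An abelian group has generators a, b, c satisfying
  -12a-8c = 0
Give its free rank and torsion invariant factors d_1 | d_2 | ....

rank_ℚ(R)=1; free=3−1=2
SNF(R) diag = [4] → torsion [4]

Answer: M ≅ ℤ^2 ⊕ ℤ/4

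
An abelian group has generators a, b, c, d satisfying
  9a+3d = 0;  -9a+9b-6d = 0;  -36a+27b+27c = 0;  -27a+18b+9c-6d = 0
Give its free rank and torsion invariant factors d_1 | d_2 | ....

Answer: M ≅ ℤ/3 ⊕ ℤ/9 ⊕ ℤ/9 ⊕ ℤ/18

Derivation:
rank_ℚ(R)=4; free=4−4=0
SNF(R) diag = [3, 9, 9, 18] → torsion [3, 9, 9, 18]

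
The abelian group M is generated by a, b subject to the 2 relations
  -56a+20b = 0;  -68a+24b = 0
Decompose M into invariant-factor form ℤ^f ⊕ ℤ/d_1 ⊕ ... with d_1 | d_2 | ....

Answer: M ≅ ℤ/4 ⊕ ℤ/4

Derivation:
rank_ℚ(R)=2; free=2−2=0
SNF(R) diag = [4, 4] → torsion [4, 4]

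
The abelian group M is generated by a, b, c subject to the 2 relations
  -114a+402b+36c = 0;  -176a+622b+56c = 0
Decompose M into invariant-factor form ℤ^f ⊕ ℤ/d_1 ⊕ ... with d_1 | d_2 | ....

rank_ℚ(R)=2; free=3−2=1
SNF(R) diag = [2, 6] → torsion [2, 6]

Answer: M ≅ ℤ^1 ⊕ ℤ/2 ⊕ ℤ/6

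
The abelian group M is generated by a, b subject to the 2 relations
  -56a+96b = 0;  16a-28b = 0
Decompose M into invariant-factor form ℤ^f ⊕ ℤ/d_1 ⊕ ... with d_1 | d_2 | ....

Answer: M ≅ ℤ/4 ⊕ ℤ/8

Derivation:
rank_ℚ(R)=2; free=2−2=0
SNF(R) diag = [4, 8] → torsion [4, 8]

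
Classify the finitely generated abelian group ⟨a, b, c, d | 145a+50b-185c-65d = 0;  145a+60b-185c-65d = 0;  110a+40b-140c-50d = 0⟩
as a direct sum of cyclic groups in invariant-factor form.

Answer: M ≅ ℤ^1 ⊕ ℤ/5 ⊕ ℤ/10 ⊕ ℤ/10

Derivation:
rank_ℚ(R)=3; free=4−3=1
SNF(R) diag = [5, 10, 10] → torsion [5, 10, 10]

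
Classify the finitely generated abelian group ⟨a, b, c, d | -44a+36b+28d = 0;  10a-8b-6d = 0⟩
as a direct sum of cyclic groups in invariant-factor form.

Answer: M ≅ ℤ^2 ⊕ ℤ/2 ⊕ ℤ/4

Derivation:
rank_ℚ(R)=2; free=4−2=2
SNF(R) diag = [2, 4] → torsion [2, 4]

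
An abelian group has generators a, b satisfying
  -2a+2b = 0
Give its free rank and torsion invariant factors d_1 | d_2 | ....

Answer: M ≅ ℤ^1 ⊕ ℤ/2

Derivation:
rank_ℚ(R)=1; free=2−1=1
SNF(R) diag = [2] → torsion [2]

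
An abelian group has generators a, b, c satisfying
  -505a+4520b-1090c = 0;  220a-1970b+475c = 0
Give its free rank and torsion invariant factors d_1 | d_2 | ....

rank_ℚ(R)=2; free=3−2=1
SNF(R) diag = [5, 15] → torsion [5, 15]

Answer: M ≅ ℤ^1 ⊕ ℤ/5 ⊕ ℤ/15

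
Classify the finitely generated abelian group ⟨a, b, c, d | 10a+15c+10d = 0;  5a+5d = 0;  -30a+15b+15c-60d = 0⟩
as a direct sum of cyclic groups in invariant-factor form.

Answer: M ≅ ℤ^1 ⊕ ℤ/5 ⊕ ℤ/15 ⊕ ℤ/15

Derivation:
rank_ℚ(R)=3; free=4−3=1
SNF(R) diag = [5, 15, 15] → torsion [5, 15, 15]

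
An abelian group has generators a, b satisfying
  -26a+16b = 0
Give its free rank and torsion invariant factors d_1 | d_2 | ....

rank_ℚ(R)=1; free=2−1=1
SNF(R) diag = [2] → torsion [2]

Answer: M ≅ ℤ^1 ⊕ ℤ/2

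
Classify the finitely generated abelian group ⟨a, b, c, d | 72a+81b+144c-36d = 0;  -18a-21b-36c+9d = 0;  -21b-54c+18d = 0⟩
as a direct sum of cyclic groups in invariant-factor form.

Answer: M ≅ ℤ^1 ⊕ ℤ/3 ⊕ ℤ/9 ⊕ ℤ/18

Derivation:
rank_ℚ(R)=3; free=4−3=1
SNF(R) diag = [3, 9, 18] → torsion [3, 9, 18]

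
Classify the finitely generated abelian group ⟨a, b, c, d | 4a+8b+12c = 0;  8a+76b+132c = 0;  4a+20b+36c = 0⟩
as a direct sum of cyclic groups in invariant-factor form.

rank_ℚ(R)=3; free=4−3=1
SNF(R) diag = [4, 12, 12] → torsion [4, 12, 12]

Answer: M ≅ ℤ^1 ⊕ ℤ/4 ⊕ ℤ/12 ⊕ ℤ/12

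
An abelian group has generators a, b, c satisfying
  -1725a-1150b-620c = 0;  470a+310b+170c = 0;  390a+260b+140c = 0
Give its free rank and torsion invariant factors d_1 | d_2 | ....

Answer: M ≅ ℤ/5 ⊕ ℤ/10 ⊕ ℤ/20

Derivation:
rank_ℚ(R)=3; free=3−3=0
SNF(R) diag = [5, 10, 20] → torsion [5, 10, 20]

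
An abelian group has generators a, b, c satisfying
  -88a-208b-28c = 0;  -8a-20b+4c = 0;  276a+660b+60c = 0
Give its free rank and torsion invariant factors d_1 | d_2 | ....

Answer: M ≅ ℤ/4 ⊕ ℤ/12 ⊕ ℤ/36

Derivation:
rank_ℚ(R)=3; free=3−3=0
SNF(R) diag = [4, 12, 36] → torsion [4, 12, 36]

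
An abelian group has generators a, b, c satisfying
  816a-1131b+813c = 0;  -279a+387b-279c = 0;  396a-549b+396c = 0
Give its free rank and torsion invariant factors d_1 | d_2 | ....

rank_ℚ(R)=3; free=3−3=0
SNF(R) diag = [3, 9, 9] → torsion [3, 9, 9]

Answer: M ≅ ℤ/3 ⊕ ℤ/9 ⊕ ℤ/9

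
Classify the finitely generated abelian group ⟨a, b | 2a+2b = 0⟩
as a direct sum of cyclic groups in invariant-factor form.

Answer: M ≅ ℤ^1 ⊕ ℤ/2

Derivation:
rank_ℚ(R)=1; free=2−1=1
SNF(R) diag = [2] → torsion [2]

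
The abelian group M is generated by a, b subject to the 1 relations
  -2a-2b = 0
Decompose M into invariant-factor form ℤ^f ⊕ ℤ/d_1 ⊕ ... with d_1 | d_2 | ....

rank_ℚ(R)=1; free=2−1=1
SNF(R) diag = [2] → torsion [2]

Answer: M ≅ ℤ^1 ⊕ ℤ/2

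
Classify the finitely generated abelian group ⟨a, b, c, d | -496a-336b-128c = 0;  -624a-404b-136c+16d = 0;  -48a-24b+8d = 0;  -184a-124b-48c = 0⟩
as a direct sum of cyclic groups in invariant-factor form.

Answer: M ≅ ℤ/4 ⊕ ℤ/8 ⊕ ℤ/8 ⊕ ℤ/16

Derivation:
rank_ℚ(R)=4; free=4−4=0
SNF(R) diag = [4, 8, 8, 16] → torsion [4, 8, 8, 16]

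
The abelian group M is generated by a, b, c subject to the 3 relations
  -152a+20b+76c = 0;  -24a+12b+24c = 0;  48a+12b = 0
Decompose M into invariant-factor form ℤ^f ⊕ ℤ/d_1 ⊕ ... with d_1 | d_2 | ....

Answer: M ≅ ℤ/4 ⊕ ℤ/12 ⊕ ℤ/24

Derivation:
rank_ℚ(R)=3; free=3−3=0
SNF(R) diag = [4, 12, 24] → torsion [4, 12, 24]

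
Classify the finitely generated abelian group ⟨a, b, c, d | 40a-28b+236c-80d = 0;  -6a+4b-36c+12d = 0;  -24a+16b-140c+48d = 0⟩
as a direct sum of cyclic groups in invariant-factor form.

rank_ℚ(R)=3; free=4−3=1
SNF(R) diag = [2, 4, 4] → torsion [2, 4, 4]

Answer: M ≅ ℤ^1 ⊕ ℤ/2 ⊕ ℤ/4 ⊕ ℤ/4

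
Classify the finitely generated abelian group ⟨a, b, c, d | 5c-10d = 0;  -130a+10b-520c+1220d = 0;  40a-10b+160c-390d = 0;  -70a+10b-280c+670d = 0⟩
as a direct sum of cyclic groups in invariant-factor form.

rank_ℚ(R)=4; free=4−4=0
SNF(R) diag = [5, 10, 10, 30] → torsion [5, 10, 10, 30]

Answer: M ≅ ℤ/5 ⊕ ℤ/10 ⊕ ℤ/10 ⊕ ℤ/30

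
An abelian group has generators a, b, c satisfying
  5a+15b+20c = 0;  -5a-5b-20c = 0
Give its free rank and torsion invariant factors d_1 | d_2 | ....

Answer: M ≅ ℤ^1 ⊕ ℤ/5 ⊕ ℤ/10

Derivation:
rank_ℚ(R)=2; free=3−2=1
SNF(R) diag = [5, 10] → torsion [5, 10]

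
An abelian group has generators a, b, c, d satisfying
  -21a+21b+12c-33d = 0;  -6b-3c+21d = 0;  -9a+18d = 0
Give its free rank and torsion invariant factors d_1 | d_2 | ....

Answer: M ≅ ℤ^1 ⊕ ℤ/3 ⊕ ℤ/3 ⊕ ℤ/9

Derivation:
rank_ℚ(R)=3; free=4−3=1
SNF(R) diag = [3, 3, 9] → torsion [3, 3, 9]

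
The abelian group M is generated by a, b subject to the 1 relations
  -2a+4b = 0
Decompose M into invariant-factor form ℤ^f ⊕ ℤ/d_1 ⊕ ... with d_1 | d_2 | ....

Answer: M ≅ ℤ^1 ⊕ ℤ/2

Derivation:
rank_ℚ(R)=1; free=2−1=1
SNF(R) diag = [2] → torsion [2]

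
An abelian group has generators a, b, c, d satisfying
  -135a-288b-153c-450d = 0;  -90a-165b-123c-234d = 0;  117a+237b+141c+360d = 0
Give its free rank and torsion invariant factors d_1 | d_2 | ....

rank_ℚ(R)=3; free=4−3=1
SNF(R) diag = [3, 9, 27] → torsion [3, 9, 27]

Answer: M ≅ ℤ^1 ⊕ ℤ/3 ⊕ ℤ/9 ⊕ ℤ/27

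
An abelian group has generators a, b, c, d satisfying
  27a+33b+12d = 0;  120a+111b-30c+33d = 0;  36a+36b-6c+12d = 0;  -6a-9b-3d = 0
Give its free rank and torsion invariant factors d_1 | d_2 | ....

Answer: M ≅ ℤ/3 ⊕ ℤ/3 ⊕ ℤ/6 ⊕ ℤ/6

Derivation:
rank_ℚ(R)=4; free=4−4=0
SNF(R) diag = [3, 3, 6, 6] → torsion [3, 3, 6, 6]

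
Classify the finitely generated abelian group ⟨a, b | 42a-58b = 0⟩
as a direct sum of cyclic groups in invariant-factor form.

Answer: M ≅ ℤ^1 ⊕ ℤ/2

Derivation:
rank_ℚ(R)=1; free=2−1=1
SNF(R) diag = [2] → torsion [2]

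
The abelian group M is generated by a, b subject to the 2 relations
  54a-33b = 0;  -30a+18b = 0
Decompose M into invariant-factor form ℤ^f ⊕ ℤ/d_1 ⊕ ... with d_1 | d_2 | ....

rank_ℚ(R)=2; free=2−2=0
SNF(R) diag = [3, 6] → torsion [3, 6]

Answer: M ≅ ℤ/3 ⊕ ℤ/6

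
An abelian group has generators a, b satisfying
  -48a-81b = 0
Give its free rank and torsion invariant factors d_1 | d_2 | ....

Answer: M ≅ ℤ^1 ⊕ ℤ/3

Derivation:
rank_ℚ(R)=1; free=2−1=1
SNF(R) diag = [3] → torsion [3]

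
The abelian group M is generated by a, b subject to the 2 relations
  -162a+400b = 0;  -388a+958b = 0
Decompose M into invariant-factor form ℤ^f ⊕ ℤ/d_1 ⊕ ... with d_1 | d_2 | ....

Answer: M ≅ ℤ/2 ⊕ ℤ/2

Derivation:
rank_ℚ(R)=2; free=2−2=0
SNF(R) diag = [2, 2] → torsion [2, 2]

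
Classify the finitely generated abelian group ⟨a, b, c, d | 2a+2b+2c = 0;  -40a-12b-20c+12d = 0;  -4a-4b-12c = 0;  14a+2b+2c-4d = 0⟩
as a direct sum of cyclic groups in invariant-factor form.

Answer: M ≅ ℤ/2 ⊕ ℤ/4 ⊕ ℤ/8 ⊕ ℤ/8

Derivation:
rank_ℚ(R)=4; free=4−4=0
SNF(R) diag = [2, 4, 8, 8] → torsion [2, 4, 8, 8]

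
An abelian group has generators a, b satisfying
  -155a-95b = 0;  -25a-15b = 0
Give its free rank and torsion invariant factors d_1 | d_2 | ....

rank_ℚ(R)=2; free=2−2=0
SNF(R) diag = [5, 10] → torsion [5, 10]

Answer: M ≅ ℤ/5 ⊕ ℤ/10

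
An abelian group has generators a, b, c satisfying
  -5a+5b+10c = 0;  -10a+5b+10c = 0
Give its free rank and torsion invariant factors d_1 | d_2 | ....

Answer: M ≅ ℤ^1 ⊕ ℤ/5 ⊕ ℤ/5

Derivation:
rank_ℚ(R)=2; free=3−2=1
SNF(R) diag = [5, 5] → torsion [5, 5]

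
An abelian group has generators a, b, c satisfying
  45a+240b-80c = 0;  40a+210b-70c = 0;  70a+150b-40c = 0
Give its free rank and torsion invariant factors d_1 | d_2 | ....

rank_ℚ(R)=3; free=3−3=0
SNF(R) diag = [5, 10, 30] → torsion [5, 10, 30]

Answer: M ≅ ℤ/5 ⊕ ℤ/10 ⊕ ℤ/30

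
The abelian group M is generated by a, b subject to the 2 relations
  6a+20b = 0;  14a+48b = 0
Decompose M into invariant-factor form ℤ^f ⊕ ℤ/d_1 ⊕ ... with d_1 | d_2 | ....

Answer: M ≅ ℤ/2 ⊕ ℤ/4

Derivation:
rank_ℚ(R)=2; free=2−2=0
SNF(R) diag = [2, 4] → torsion [2, 4]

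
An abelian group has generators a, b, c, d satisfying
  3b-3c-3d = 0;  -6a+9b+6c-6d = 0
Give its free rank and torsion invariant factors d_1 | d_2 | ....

rank_ℚ(R)=2; free=4−2=2
SNF(R) diag = [3, 3] → torsion [3, 3]

Answer: M ≅ ℤ^2 ⊕ ℤ/3 ⊕ ℤ/3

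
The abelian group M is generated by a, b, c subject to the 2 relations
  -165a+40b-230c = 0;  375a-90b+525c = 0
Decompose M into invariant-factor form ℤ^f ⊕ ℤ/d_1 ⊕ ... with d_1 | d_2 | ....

rank_ℚ(R)=2; free=3−2=1
SNF(R) diag = [5, 15] → torsion [5, 15]

Answer: M ≅ ℤ^1 ⊕ ℤ/5 ⊕ ℤ/15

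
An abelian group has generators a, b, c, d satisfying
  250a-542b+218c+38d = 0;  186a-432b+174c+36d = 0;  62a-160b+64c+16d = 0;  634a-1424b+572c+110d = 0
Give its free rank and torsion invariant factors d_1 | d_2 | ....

rank_ℚ(R)=4; free=4−4=0
SNF(R) diag = [2, 6, 18, 18] → torsion [2, 6, 18, 18]

Answer: M ≅ ℤ/2 ⊕ ℤ/6 ⊕ ℤ/18 ⊕ ℤ/18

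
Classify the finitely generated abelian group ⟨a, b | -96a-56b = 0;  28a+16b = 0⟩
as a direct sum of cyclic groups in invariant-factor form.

rank_ℚ(R)=2; free=2−2=0
SNF(R) diag = [4, 8] → torsion [4, 8]

Answer: M ≅ ℤ/4 ⊕ ℤ/8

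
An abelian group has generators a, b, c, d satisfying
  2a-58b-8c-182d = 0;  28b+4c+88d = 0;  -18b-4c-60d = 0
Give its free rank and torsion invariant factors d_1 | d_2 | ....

rank_ℚ(R)=3; free=4−3=1
SNF(R) diag = [2, 2, 4] → torsion [2, 2, 4]

Answer: M ≅ ℤ^1 ⊕ ℤ/2 ⊕ ℤ/2 ⊕ ℤ/4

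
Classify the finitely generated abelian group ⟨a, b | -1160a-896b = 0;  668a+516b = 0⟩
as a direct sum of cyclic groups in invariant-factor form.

Answer: M ≅ ℤ/4 ⊕ ℤ/8

Derivation:
rank_ℚ(R)=2; free=2−2=0
SNF(R) diag = [4, 8] → torsion [4, 8]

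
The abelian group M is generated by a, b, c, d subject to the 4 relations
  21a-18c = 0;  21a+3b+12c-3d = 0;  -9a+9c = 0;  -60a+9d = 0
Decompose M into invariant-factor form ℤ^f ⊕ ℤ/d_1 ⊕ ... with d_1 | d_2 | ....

rank_ℚ(R)=4; free=4−4=0
SNF(R) diag = [3, 3, 9, 9] → torsion [3, 3, 9, 9]

Answer: M ≅ ℤ/3 ⊕ ℤ/3 ⊕ ℤ/9 ⊕ ℤ/9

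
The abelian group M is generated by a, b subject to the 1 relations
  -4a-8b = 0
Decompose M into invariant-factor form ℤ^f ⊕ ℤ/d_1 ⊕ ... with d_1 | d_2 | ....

Answer: M ≅ ℤ^1 ⊕ ℤ/4

Derivation:
rank_ℚ(R)=1; free=2−1=1
SNF(R) diag = [4] → torsion [4]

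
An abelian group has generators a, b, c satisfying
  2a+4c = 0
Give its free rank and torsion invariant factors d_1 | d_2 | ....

rank_ℚ(R)=1; free=3−1=2
SNF(R) diag = [2] → torsion [2]

Answer: M ≅ ℤ^2 ⊕ ℤ/2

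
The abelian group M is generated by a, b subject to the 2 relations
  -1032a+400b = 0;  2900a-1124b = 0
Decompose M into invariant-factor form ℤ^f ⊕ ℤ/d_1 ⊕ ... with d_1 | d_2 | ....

rank_ℚ(R)=2; free=2−2=0
SNF(R) diag = [4, 8] → torsion [4, 8]

Answer: M ≅ ℤ/4 ⊕ ℤ/8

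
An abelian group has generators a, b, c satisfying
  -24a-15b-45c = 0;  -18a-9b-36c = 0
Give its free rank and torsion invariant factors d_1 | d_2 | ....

rank_ℚ(R)=2; free=3−2=1
SNF(R) diag = [3, 9] → torsion [3, 9]

Answer: M ≅ ℤ^1 ⊕ ℤ/3 ⊕ ℤ/9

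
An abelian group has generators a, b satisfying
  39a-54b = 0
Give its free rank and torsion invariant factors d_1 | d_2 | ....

rank_ℚ(R)=1; free=2−1=1
SNF(R) diag = [3] → torsion [3]

Answer: M ≅ ℤ^1 ⊕ ℤ/3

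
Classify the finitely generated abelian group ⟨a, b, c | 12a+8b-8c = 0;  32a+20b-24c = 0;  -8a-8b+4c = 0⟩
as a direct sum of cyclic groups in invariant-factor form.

Answer: M ≅ ℤ/4 ⊕ ℤ/4 ⊕ ℤ/4

Derivation:
rank_ℚ(R)=3; free=3−3=0
SNF(R) diag = [4, 4, 4] → torsion [4, 4, 4]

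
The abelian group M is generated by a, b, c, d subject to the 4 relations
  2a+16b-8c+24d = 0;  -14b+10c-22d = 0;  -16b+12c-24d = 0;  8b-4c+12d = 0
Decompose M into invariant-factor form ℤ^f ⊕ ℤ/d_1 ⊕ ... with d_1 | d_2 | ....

Answer: M ≅ ℤ/2 ⊕ ℤ/2 ⊕ ℤ/4 ⊕ ℤ/4

Derivation:
rank_ℚ(R)=4; free=4−4=0
SNF(R) diag = [2, 2, 4, 4] → torsion [2, 2, 4, 4]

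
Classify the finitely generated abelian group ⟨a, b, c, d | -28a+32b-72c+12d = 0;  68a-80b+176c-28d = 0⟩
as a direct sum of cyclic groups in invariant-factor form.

Answer: M ≅ ℤ^2 ⊕ ℤ/4 ⊕ ℤ/8

Derivation:
rank_ℚ(R)=2; free=4−2=2
SNF(R) diag = [4, 8] → torsion [4, 8]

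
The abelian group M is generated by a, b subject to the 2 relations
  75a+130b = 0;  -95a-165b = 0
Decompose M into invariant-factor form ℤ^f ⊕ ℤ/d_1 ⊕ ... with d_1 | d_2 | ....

Answer: M ≅ ℤ/5 ⊕ ℤ/5

Derivation:
rank_ℚ(R)=2; free=2−2=0
SNF(R) diag = [5, 5] → torsion [5, 5]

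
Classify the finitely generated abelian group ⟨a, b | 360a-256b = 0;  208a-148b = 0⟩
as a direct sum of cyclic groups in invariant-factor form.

Answer: M ≅ ℤ/4 ⊕ ℤ/8

Derivation:
rank_ℚ(R)=2; free=2−2=0
SNF(R) diag = [4, 8] → torsion [4, 8]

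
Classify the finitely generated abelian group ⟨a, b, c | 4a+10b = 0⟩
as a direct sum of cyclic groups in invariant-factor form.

Answer: M ≅ ℤ^2 ⊕ ℤ/2

Derivation:
rank_ℚ(R)=1; free=3−1=2
SNF(R) diag = [2] → torsion [2]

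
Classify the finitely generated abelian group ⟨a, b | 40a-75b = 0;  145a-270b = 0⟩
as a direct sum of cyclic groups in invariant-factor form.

rank_ℚ(R)=2; free=2−2=0
SNF(R) diag = [5, 15] → torsion [5, 15]

Answer: M ≅ ℤ/5 ⊕ ℤ/15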